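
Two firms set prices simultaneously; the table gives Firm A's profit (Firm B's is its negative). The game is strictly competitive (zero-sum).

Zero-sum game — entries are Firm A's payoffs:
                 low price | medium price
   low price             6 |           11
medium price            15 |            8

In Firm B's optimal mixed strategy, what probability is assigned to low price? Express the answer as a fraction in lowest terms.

Row minima are 6 and 8, so Firm A's maximin is 8; column maxima are 15 and 11, so Firm B's minimax is 11. These differ, so the equilibrium is in mixed strategies.
Let Firm B play low price with probability q. Firm A is indifferent when 6q + 11(1−q) = 15q + 8(1−q), giving q = 1/4.

1/4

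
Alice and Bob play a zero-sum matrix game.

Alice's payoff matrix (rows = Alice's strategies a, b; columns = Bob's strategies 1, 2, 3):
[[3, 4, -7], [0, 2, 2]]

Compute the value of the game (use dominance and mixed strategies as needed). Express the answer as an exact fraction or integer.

1/2

Column 2 is strictly dominated by 1 for Bob (it gives Alice more in every row).
The remaining 2×2 game on (a, b) × (1, 3) has no saddle point. Let Alice play a with probability p; indifference gives 3p = −7p + 2(1−p), so p = 1/6.
Similarly Bob's optimal q on 1 is 3/4, and the value is 3·(3/4) + (-7)·(1/4) = 1/2.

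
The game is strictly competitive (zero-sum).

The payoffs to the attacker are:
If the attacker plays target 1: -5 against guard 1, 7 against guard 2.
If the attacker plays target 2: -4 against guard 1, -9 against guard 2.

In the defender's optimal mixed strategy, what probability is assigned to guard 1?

Row minima are -5 and -9, so the attacker's maximin is -5; column maxima are -4 and 7, so the defender's minimax is -4. These differ, so the equilibrium is in mixed strategies.
Let the defender play guard 1 with probability q. The attacker is indifferent when −5q + 7(1−q) = −4q − 9(1−q), giving q = 16/17.

16/17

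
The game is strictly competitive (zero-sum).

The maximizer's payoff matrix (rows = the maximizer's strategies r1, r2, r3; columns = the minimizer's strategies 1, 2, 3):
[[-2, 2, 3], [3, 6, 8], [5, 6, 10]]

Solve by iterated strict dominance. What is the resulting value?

Row r1 is strictly dominated by row r2 (3>-2, 6>2, 8>3); eliminate r1.
Column 2 is strictly dominated by 1 for the minimizer (3<6, 5<6); eliminate 2.
Row r2 is strictly dominated by row r3 (5>3, 10>8); eliminate r2.
Column 3 is strictly dominated by 1 for the minimizer (5<10); eliminate 3.
Only (r3, 1) remains, with payoff 5.

5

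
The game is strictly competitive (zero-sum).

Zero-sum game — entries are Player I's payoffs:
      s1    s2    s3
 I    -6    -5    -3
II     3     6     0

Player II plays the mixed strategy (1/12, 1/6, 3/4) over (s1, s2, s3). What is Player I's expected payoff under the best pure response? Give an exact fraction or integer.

I: (-6)·(1/12) + (-5)·(1/6) + (-3)·(3/4) = -43/12.
II: (3)·(1/12) + (6)·(1/6) + (0)·(3/4) = 5/4.
The best pure response is II with expected payoff 5/4.

5/4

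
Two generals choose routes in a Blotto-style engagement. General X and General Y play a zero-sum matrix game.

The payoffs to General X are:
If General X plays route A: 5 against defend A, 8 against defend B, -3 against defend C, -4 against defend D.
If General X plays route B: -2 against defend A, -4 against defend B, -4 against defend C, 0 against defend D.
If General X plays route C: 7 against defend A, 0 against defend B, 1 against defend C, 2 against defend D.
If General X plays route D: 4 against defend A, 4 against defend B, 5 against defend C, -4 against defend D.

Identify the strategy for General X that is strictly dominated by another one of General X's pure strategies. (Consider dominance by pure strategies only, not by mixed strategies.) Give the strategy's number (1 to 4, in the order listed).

Compare route B with route C: 7 > -2, 0 > -4, 1 > -4, 2 > 0.
So route C strictly dominates route B for General X; route B is strictly dominated.

2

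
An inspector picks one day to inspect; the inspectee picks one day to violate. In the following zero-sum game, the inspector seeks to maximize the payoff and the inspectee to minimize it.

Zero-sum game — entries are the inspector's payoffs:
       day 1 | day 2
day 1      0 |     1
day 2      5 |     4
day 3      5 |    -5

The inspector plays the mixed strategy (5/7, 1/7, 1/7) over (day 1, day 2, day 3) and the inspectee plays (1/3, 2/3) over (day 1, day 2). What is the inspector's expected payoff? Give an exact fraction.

6/7

Against (1/3, 2/3), each row's expected payoff is day 1: 2/3; day 2: 13/3; day 3: -5/3.
Taking the (5/7, 1/7, 1/7)-weighted average: (5/7)·(2/3) + (1/7)·(13/3) + (1/7)·(-5/3) = 6/7.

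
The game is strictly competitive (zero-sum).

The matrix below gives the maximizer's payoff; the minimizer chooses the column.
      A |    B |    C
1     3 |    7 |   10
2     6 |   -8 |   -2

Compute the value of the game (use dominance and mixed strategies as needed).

11/3

Column C is strictly dominated by B for the minimizer (it gives the maximizer more in every row).
The remaining 2×2 game on (1, 2) × (A, B) has no saddle point. Let the maximizer play 1 with probability p; indifference gives 3p + 6(1−p) = 7p − 8(1−p), so p = 7/9.
Similarly the minimizer's optimal q on A is 5/6, and the value is 3·(5/6) + (7)·(1/6) = 11/3.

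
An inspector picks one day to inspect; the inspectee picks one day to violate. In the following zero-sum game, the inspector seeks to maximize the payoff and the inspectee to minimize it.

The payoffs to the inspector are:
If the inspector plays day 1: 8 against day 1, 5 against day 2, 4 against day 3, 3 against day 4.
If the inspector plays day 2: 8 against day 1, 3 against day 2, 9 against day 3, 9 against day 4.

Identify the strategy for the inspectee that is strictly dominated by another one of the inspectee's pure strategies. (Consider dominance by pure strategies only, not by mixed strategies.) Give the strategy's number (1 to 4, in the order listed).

The inspectee prefers columns that give the inspector less. Compare day 1 with day 2: 5 < 8, 3 < 8.
So day 2 strictly dominates day 1 for the inspectee; day 1 is strictly dominated.

1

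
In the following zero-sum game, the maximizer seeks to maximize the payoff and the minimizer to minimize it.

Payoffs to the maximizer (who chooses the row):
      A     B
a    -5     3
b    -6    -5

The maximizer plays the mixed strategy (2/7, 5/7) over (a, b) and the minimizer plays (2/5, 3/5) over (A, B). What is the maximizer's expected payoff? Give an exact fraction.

Against (2/5, 3/5), each row's expected payoff is a: -1/5; b: -27/5.
Taking the (2/7, 5/7)-weighted average: (2/7)·(-1/5) + (5/7)·(-27/5) = -137/35.

-137/35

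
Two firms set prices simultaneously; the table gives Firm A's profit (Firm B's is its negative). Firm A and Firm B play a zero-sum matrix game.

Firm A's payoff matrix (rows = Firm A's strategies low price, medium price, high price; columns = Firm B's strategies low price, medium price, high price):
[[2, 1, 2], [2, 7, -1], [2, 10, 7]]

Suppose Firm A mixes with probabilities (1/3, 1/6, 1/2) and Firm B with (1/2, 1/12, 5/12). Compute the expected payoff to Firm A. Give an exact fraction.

77/24

Against (1/2, 1/12, 5/12), each row's expected payoff is low price: 23/12; medium price: 7/6; high price: 19/4.
Taking the (1/3, 1/6, 1/2)-weighted average: (1/3)·(23/12) + (1/6)·(7/6) + (1/2)·(19/4) = 77/24.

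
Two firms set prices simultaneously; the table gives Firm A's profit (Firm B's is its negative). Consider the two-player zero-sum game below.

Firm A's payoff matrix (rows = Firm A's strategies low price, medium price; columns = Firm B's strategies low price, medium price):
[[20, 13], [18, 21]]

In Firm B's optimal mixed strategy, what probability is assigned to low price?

Row minima are 13 and 18, so Firm A's maximin is 18; column maxima are 20 and 21, so Firm B's minimax is 20. These differ, so the equilibrium is in mixed strategies.
Let Firm B play low price with probability q. Firm A is indifferent when 20q + 13(1−q) = 18q + 21(1−q), giving q = 4/5.

4/5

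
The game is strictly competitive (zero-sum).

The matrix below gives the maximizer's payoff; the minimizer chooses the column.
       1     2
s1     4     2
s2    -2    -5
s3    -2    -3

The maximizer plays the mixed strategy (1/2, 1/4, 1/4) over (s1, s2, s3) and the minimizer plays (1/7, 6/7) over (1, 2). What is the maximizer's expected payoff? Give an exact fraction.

Against (1/7, 6/7), each row's expected payoff is s1: 16/7; s2: -32/7; s3: -20/7.
Taking the (1/2, 1/4, 1/4)-weighted average: (1/2)·(16/7) + (1/4)·(-32/7) + (1/4)·(-20/7) = -5/7.

-5/7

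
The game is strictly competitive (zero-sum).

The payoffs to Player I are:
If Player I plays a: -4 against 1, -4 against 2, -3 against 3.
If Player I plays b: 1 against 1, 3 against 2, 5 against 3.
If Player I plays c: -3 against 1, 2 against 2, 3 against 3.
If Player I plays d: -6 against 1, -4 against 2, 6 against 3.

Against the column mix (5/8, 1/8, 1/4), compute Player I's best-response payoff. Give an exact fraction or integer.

a: (-4)·(5/8) + (-4)·(1/8) + (-3)·(1/4) = -15/4.
b: (1)·(5/8) + (3)·(1/8) + (5)·(1/4) = 9/4.
c: (-3)·(5/8) + (2)·(1/8) + (3)·(1/4) = -7/8.
d: (-6)·(5/8) + (-4)·(1/8) + (6)·(1/4) = -11/4.
The best pure response is b with expected payoff 9/4.

9/4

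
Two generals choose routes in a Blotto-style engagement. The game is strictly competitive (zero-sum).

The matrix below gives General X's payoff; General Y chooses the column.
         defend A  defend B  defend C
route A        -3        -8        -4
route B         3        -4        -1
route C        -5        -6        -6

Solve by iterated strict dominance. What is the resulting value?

Column defend A is strictly dominated by defend B for General Y (-8<-3, -4<3, -6<-5); eliminate defend A.
Row route A is strictly dominated by row route B (-4>-8, -1>-4); eliminate route A.
Row route C is strictly dominated by row route B (-4>-6, -1>-6); eliminate route C.
Column defend C is strictly dominated by defend B for General Y (-4<-1); eliminate defend C.
Only (route B, defend B) remains, with payoff -4.

-4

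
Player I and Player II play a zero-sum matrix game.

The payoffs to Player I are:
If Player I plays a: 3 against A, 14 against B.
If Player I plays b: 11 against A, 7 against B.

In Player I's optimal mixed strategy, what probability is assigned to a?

4/15

Row minima are 3 and 7, so Player I's maximin is 7; column maxima are 11 and 14, so Player II's minimax is 11. These differ, so the equilibrium is in mixed strategies.
Let Player I play a with probability p. Player II is indifferent when 3p + 11(1−p) = 14p + 7(1−p), giving p = 4/15.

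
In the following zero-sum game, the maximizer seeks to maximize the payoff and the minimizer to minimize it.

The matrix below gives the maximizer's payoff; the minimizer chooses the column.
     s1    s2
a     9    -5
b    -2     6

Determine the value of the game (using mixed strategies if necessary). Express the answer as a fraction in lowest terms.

Row minima are -5 and -2, so the maximizer's maximin is -2; column maxima are 9 and 6, so the minimizer's minimax is 6. These differ, so the equilibrium is in mixed strategies.
Let the maximizer play a with probability p. The minimizer is indifferent when 9p − 2(1−p) = −5p + 6(1−p), giving p = 4/11.
Let the minimizer play s1 with probability q. The maximizer is indifferent when 9q − 5(1−q) = −2q + 6(1−q), giving q = 1/2.
The value is 9·(1/2) + (-5)·(1/2) = 2.

2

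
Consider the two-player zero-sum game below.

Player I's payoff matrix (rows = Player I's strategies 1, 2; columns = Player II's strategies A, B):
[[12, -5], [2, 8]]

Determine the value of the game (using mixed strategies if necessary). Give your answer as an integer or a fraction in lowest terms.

106/23

Row minima are -5 and 2, so Player I's maximin is 2; column maxima are 12 and 8, so Player II's minimax is 8. These differ, so the equilibrium is in mixed strategies.
Let Player I play 1 with probability p. Player II is indifferent when 12p + 2(1−p) = −5p + 8(1−p), giving p = 6/23.
Let Player II play A with probability q. Player I is indifferent when 12q − 5(1−q) = 2q + 8(1−q), giving q = 13/23.
The value is 12·(13/23) + (-5)·(10/23) = 106/23.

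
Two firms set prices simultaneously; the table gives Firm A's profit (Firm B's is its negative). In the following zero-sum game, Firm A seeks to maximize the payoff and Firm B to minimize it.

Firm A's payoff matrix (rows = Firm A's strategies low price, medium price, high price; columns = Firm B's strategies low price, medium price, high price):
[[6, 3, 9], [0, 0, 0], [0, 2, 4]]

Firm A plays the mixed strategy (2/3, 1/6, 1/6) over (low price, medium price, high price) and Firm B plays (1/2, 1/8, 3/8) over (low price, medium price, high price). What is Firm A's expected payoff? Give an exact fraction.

115/24

Against (1/2, 1/8, 3/8), each row's expected payoff is low price: 27/4; medium price: 0; high price: 7/4.
Taking the (2/3, 1/6, 1/6)-weighted average: (2/3)·(27/4) + (1/6)·(0) + (1/6)·(7/4) = 115/24.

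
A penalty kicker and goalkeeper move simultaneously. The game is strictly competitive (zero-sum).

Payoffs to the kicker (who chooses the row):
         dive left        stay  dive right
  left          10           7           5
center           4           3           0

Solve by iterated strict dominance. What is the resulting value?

5

Row center is strictly dominated by row left (10>4, 7>3, 5>0); eliminate center.
Column dive left is strictly dominated by stay for the goalkeeper (7<10); eliminate dive left.
Column stay is strictly dominated by dive right for the goalkeeper (5<7); eliminate stay.
Only (left, dive right) remains, with payoff 5.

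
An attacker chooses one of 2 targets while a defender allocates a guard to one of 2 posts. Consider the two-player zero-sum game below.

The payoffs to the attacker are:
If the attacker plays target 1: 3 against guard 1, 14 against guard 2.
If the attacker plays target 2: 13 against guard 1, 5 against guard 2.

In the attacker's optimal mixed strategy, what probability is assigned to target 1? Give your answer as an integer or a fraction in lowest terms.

Row minima are 3 and 5, so the attacker's maximin is 5; column maxima are 13 and 14, so the defender's minimax is 13. These differ, so the equilibrium is in mixed strategies.
Let the attacker play target 1 with probability p. The defender is indifferent when 3p + 13(1−p) = 14p + 5(1−p), giving p = 8/19.

8/19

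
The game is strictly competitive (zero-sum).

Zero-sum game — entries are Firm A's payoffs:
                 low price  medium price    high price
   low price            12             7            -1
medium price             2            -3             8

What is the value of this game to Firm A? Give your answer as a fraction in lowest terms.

Column low price is strictly dominated by medium price for Firm B (it gives Firm A more in every row).
The remaining 2×2 game on (low price, medium price) × (medium price, high price) has no saddle point. Let Firm A play low price with probability p; indifference gives 7p − 3(1−p) = −p + 8(1−p), so p = 11/19.
Similarly Firm B's optimal q on medium price is 9/19, and the value is 7·(9/19) + (-1)·(10/19) = 53/19.

53/19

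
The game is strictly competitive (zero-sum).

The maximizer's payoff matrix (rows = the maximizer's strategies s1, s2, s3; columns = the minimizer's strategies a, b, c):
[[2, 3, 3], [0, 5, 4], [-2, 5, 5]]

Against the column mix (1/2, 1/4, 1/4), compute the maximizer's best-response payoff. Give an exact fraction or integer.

s1: (2)·(1/2) + (3)·(1/4) + (3)·(1/4) = 5/2.
s2: (0)·(1/2) + (5)·(1/4) + (4)·(1/4) = 9/4.
s3: (-2)·(1/2) + (5)·(1/4) + (5)·(1/4) = 3/2.
The best pure response is s1 with expected payoff 5/2.

5/2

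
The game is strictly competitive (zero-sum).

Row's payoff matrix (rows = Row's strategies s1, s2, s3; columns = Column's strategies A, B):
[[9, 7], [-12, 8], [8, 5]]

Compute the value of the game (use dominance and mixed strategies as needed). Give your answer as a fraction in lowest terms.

Row s3 is strictly dominated by row s1, so Row never plays it.
The remaining 2×2 game on (s1, s2) × (A, B) has no saddle point. Let Row play s1 with probability p; indifference gives 9p − 12(1−p) = 7p + 8(1−p), so p = 10/11.
Similarly Column's optimal q on A is 1/22, and the value is 9·(1/22) + (7)·(21/22) = 78/11.

78/11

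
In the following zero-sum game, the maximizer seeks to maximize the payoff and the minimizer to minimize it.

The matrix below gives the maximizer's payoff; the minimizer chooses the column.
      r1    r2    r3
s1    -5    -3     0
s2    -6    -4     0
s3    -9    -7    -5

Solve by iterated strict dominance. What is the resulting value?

-5

Column r2 is strictly dominated by r1 for the minimizer (-5<-3, -6<-4, -9<-7); eliminate r2.
Row s3 is strictly dominated by row s1 (-5>-9, 0>-5); eliminate s3.
Column r3 is strictly dominated by r1 for the minimizer (-5<0, -6<0); eliminate r3.
Row s2 is strictly dominated by row s1 (-5>-6); eliminate s2.
Only (s1, r1) remains, with payoff -5.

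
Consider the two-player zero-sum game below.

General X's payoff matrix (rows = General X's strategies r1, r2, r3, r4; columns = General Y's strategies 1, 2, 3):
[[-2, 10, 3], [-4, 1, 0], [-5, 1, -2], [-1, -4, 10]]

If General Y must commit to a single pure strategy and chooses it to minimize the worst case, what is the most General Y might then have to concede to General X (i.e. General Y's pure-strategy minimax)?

The worst case (largest entry) in each column is 1: -1, 2: 10, 3: 10.
The best (smallest) of these is -1.

-1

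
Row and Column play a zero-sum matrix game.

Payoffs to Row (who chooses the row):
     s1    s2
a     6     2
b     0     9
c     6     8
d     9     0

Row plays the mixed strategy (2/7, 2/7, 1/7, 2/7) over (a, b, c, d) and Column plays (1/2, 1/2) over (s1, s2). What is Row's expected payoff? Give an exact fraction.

33/7

Against (1/2, 1/2), each row's expected payoff is a: 4; b: 9/2; c: 7; d: 9/2.
Taking the (2/7, 2/7, 1/7, 2/7)-weighted average: (2/7)·(4) + (2/7)·(9/2) + (1/7)·(7) + (2/7)·(9/2) = 33/7.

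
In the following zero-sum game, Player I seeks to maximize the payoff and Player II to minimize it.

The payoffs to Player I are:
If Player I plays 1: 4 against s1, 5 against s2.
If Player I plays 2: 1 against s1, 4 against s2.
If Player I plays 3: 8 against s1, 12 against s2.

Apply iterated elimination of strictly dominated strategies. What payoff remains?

Column s2 is strictly dominated by s1 for Player II (4<5, 1<4, 8<12); eliminate s2.
Row 2 is strictly dominated by row 1 (4>1); eliminate 2.
Row 1 is strictly dominated by row 3 (8>4); eliminate 1.
Only (3, s1) remains, with payoff 8.

8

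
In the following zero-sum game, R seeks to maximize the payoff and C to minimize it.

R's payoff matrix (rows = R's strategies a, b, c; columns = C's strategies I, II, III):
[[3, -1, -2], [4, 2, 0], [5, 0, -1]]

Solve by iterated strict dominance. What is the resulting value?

Column I is strictly dominated by II for C (-1<3, 2<4, 0<5); eliminate I.
Row c is strictly dominated by row b (2>0, 0>-1); eliminate c.
Column II is strictly dominated by III for C (-2<-1, 0<2); eliminate II.
Row a is strictly dominated by row b (0>-2); eliminate a.
Only (b, III) remains, with payoff 0.

0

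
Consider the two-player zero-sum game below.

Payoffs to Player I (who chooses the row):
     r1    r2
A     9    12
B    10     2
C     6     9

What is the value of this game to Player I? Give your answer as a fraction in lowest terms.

102/11

Row C is strictly dominated by row A, so Player I never plays it.
The remaining 2×2 game on (A, B) × (r1, r2) has no saddle point. Let Player I play A with probability p; indifference gives 9p + 10(1−p) = 12p + 2(1−p), so p = 8/11.
Similarly Player II's optimal q on r1 is 10/11, and the value is 9·(10/11) + (12)·(1/11) = 102/11.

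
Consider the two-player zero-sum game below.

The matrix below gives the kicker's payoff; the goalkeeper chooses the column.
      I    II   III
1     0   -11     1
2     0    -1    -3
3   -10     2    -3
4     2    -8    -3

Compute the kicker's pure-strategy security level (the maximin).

-3

The worst-case payoff for each row is 1: -11, 2: -3, 3: -10, 4: -8.
The best of these is -3.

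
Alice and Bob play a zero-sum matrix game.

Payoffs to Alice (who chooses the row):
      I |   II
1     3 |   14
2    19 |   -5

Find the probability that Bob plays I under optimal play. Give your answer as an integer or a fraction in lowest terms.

19/35

Row minima are 3 and -5, so Alice's maximin is 3; column maxima are 19 and 14, so Bob's minimax is 14. These differ, so the equilibrium is in mixed strategies.
Let Bob play I with probability q. Alice is indifferent when 3q + 14(1−q) = 19q − 5(1−q), giving q = 19/35.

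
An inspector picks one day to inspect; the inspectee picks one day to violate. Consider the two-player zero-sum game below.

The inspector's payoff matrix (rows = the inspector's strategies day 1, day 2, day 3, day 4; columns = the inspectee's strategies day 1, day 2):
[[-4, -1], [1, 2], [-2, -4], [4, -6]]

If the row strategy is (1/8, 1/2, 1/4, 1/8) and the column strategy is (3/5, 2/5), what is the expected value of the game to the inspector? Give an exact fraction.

Against (3/5, 2/5), each row's expected payoff is day 1: -14/5; day 2: 7/5; day 3: -14/5; day 4: 0.
Taking the (1/8, 1/2, 1/4, 1/8)-weighted average: (1/8)·(-14/5) + (1/2)·(7/5) + (1/4)·(-14/5) + (1/8)·(0) = -7/20.

-7/20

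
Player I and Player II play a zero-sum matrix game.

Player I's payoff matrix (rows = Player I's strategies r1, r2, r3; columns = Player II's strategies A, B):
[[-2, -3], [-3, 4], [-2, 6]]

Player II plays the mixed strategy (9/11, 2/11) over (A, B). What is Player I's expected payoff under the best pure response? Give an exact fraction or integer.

r1: (-2)·(9/11) + (-3)·(2/11) = -24/11.
r2: (-3)·(9/11) + (4)·(2/11) = -19/11.
r3: (-2)·(9/11) + (6)·(2/11) = -6/11.
The best pure response is r3 with expected payoff -6/11.

-6/11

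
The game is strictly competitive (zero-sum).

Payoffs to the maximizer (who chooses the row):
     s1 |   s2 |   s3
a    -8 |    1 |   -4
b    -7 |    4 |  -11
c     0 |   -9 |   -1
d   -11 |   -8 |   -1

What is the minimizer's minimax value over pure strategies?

The worst case (largest entry) in each column is s1: 0, s2: 4, s3: -1.
The best (smallest) of these is -1.

-1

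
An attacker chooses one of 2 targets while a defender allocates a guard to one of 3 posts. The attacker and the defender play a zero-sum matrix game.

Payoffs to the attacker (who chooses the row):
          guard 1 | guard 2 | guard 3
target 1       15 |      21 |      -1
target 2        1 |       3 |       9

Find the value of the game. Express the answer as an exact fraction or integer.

Column guard 2 is strictly dominated by guard 1 for the defender (it gives the attacker more in every row).
The remaining 2×2 game on (target 1, target 2) × (guard 1, guard 3) has no saddle point. Let the attacker play target 1 with probability p; indifference gives 15p + (1−p) = −p + 9(1−p), so p = 1/3.
Similarly the defender's optimal q on guard 1 is 5/12, and the value is 15·(5/12) + (-1)·(7/12) = 17/3.

17/3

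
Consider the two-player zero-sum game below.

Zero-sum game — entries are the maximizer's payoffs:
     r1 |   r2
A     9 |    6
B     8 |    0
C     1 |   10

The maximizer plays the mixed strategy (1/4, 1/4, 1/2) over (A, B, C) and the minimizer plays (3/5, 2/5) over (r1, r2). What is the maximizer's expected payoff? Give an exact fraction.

Against (3/5, 2/5), each row's expected payoff is A: 39/5; B: 24/5; C: 23/5.
Taking the (1/4, 1/4, 1/2)-weighted average: (1/4)·(39/5) + (1/4)·(24/5) + (1/2)·(23/5) = 109/20.

109/20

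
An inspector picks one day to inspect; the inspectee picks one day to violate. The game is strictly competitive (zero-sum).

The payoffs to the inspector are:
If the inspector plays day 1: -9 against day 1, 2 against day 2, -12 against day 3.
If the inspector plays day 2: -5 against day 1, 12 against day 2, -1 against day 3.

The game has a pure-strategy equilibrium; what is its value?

Row minima: -12, -5 → the inspector's maximin is -5.
Column maxima: -5, 12, -1 → the inspectee's minimax is -5.
They coincide at (day 2, day 1), so the value is -5.

-5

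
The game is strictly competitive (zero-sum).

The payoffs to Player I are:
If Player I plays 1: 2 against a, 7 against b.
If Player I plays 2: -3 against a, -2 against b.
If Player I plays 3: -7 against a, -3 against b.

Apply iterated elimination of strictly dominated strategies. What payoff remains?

Row 3 is strictly dominated by row 1 (2>-7, 7>-3); eliminate 3.
Row 2 is strictly dominated by row 1 (2>-3, 7>-2); eliminate 2.
Column b is strictly dominated by a for Player II (2<7); eliminate b.
Only (1, a) remains, with payoff 2.

2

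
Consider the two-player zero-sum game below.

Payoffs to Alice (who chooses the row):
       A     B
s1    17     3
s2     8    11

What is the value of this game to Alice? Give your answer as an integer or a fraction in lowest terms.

163/17

Row minima are 3 and 8, so Alice's maximin is 8; column maxima are 17 and 11, so Bob's minimax is 11. These differ, so the equilibrium is in mixed strategies.
Let Alice play s1 with probability p. Bob is indifferent when 17p + 8(1−p) = 3p + 11(1−p), giving p = 3/17.
Let Bob play A with probability q. Alice is indifferent when 17q + 3(1−q) = 8q + 11(1−q), giving q = 8/17.
The value is 17·(8/17) + (3)·(9/17) = 163/17.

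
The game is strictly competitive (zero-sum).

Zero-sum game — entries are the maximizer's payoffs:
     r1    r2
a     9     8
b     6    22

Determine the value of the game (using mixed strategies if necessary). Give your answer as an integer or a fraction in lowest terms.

Row minima are 8 and 6, so the maximizer's maximin is 8; column maxima are 9 and 22, so the minimizer's minimax is 9. These differ, so the equilibrium is in mixed strategies.
Let the maximizer play a with probability p. The minimizer is indifferent when 9p + 6(1−p) = 8p + 22(1−p), giving p = 16/17.
Let the minimizer play r1 with probability q. The maximizer is indifferent when 9q + 8(1−q) = 6q + 22(1−q), giving q = 14/17.
The value is 9·(14/17) + (8)·(3/17) = 150/17.

150/17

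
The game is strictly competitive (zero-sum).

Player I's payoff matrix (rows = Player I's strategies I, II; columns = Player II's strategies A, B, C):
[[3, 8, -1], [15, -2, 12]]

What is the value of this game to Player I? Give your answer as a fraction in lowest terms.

94/23

Column A is strictly dominated by C for Player II (it gives Player I more in every row).
The remaining 2×2 game on (I, II) × (B, C) has no saddle point. Let Player I play I with probability p; indifference gives 8p − 2(1−p) = −p + 12(1−p), so p = 14/23.
Similarly Player II's optimal q on B is 13/23, and the value is 8·(13/23) + (-1)·(10/23) = 94/23.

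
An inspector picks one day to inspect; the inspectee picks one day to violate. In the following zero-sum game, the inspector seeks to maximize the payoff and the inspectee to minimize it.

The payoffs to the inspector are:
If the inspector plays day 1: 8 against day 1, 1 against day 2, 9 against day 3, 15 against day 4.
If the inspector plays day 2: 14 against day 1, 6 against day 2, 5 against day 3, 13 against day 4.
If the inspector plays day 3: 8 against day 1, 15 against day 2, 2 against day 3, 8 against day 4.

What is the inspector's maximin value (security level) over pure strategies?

5

The worst-case payoff for each row is day 1: 1, day 2: 5, day 3: 2.
The best of these is 5.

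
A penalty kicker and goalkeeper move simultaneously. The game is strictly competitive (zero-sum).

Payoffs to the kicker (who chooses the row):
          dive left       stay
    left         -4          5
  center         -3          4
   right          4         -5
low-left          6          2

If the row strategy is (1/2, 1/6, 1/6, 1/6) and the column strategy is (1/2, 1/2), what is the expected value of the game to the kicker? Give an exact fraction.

11/12

Against (1/2, 1/2), each row's expected payoff is left: 1/2; center: 1/2; right: -1/2; low-left: 4.
Taking the (1/2, 1/6, 1/6, 1/6)-weighted average: (1/2)·(1/2) + (1/6)·(1/2) + (1/6)·(-1/2) + (1/6)·(4) = 11/12.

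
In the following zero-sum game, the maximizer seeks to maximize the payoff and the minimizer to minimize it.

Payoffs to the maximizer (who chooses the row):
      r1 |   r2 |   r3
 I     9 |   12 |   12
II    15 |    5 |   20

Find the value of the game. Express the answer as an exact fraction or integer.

Column r3 is strictly dominated by r1 for the minimizer (it gives the maximizer more in every row).
The remaining 2×2 game on (I, II) × (r1, r2) has no saddle point. Let the maximizer play I with probability p; indifference gives 9p + 15(1−p) = 12p + 5(1−p), so p = 10/13.
Similarly the minimizer's optimal q on r1 is 7/13, and the value is 9·(7/13) + (12)·(6/13) = 135/13.

135/13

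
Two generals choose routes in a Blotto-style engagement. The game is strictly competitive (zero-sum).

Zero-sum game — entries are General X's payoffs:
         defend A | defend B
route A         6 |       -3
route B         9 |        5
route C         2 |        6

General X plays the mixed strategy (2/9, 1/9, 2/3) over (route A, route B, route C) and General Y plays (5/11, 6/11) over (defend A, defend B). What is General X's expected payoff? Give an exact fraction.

125/33

Against (5/11, 6/11), each row's expected payoff is route A: 12/11; route B: 75/11; route C: 46/11.
Taking the (2/9, 1/9, 2/3)-weighted average: (2/9)·(12/11) + (1/9)·(75/11) + (2/3)·(46/11) = 125/33.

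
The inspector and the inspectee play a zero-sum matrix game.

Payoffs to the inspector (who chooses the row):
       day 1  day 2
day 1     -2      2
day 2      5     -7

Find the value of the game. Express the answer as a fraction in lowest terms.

Row minima are -2 and -7, so the inspector's maximin is -2; column maxima are 5 and 2, so the inspectee's minimax is 2. These differ, so the equilibrium is in mixed strategies.
Let the inspector play day 1 with probability p. The inspectee is indifferent when −2p + 5(1−p) = 2p − 7(1−p), giving p = 3/4.
Let the inspectee play day 1 with probability q. The inspector is indifferent when −2q + 2(1−q) = 5q − 7(1−q), giving q = 9/16.
The value is -2·(9/16) + (2)·(7/16) = -1/4.

-1/4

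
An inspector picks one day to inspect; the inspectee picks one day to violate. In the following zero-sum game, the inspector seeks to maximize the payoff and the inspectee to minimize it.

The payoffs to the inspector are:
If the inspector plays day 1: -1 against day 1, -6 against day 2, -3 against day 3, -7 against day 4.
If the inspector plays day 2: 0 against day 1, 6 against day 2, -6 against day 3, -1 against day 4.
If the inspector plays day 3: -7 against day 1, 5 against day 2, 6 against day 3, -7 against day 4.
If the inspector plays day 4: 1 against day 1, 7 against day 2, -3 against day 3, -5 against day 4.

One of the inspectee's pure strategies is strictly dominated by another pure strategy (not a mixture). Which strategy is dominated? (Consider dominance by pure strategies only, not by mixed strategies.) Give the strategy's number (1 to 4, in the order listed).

2

The inspectee prefers columns that give the inspector less. Compare day 2 with day 4: -7 < -6, -1 < 6, -7 < 5, -5 < 7.
So day 4 strictly dominates day 2 for the inspectee; day 2 is strictly dominated.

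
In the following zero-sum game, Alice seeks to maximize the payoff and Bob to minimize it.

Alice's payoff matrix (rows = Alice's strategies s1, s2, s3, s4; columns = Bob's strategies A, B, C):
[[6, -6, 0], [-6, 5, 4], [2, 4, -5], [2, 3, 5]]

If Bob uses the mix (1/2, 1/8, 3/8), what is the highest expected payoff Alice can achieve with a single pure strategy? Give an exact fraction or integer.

13/4

s1: (6)·(1/2) + (-6)·(1/8) + (0)·(3/8) = 9/4.
s2: (-6)·(1/2) + (5)·(1/8) + (4)·(3/8) = -7/8.
s3: (2)·(1/2) + (4)·(1/8) + (-5)·(3/8) = -3/8.
s4: (2)·(1/2) + (3)·(1/8) + (5)·(3/8) = 13/4.
The best pure response is s4 with expected payoff 13/4.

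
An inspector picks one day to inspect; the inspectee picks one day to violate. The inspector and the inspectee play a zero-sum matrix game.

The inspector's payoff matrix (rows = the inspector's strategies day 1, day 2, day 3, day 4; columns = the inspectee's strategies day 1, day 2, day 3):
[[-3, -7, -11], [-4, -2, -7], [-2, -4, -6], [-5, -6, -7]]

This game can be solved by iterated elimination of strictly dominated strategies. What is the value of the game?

Row day 4 is strictly dominated by row day 3 (-2>-5, -4>-6, -6>-7); eliminate day 4.
Column day 2 is strictly dominated by day 3 for the inspectee (-11<-7, -7<-2, -6<-4); eliminate day 2.
Row day 2 is strictly dominated by row day 3 (-2>-4, -6>-7); eliminate day 2.
Row day 1 is strictly dominated by row day 3 (-2>-3, -6>-11); eliminate day 1.
Column day 1 is strictly dominated by day 3 for the inspectee (-6<-2); eliminate day 1.
Only (day 3, day 3) remains, with payoff -6.

-6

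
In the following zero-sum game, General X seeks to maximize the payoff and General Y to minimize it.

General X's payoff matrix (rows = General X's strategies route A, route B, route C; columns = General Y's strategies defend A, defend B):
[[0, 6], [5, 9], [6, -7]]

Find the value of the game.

89/17

Row route A is strictly dominated by row route B, so General X never plays it.
The remaining 2×2 game on (route B, route C) × (defend A, defend B) has no saddle point. Let General X play route B with probability p; indifference gives 5p + 6(1−p) = 9p − 7(1−p), so p = 13/17.
Similarly General Y's optimal q on defend A is 16/17, and the value is 5·(16/17) + (9)·(1/17) = 89/17.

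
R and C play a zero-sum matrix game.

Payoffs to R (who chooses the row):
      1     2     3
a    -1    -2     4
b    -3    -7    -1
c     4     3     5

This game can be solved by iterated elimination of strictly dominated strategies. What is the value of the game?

3

Column 3 is strictly dominated by 1 for C (-1<4, -3<-1, 4<5); eliminate 3.
Row b is strictly dominated by row a (-1>-3, -2>-7); eliminate b.
Column 1 is strictly dominated by 2 for C (-2<-1, 3<4); eliminate 1.
Row a is strictly dominated by row c (3>-2); eliminate a.
Only (c, 2) remains, with payoff 3.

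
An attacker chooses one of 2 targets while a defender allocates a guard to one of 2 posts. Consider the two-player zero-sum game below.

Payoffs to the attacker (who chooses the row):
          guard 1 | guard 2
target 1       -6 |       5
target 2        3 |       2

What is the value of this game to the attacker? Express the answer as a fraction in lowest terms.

9/4

Row minima are -6 and 2, so the attacker's maximin is 2; column maxima are 3 and 5, so the defender's minimax is 3. These differ, so the equilibrium is in mixed strategies.
Let the attacker play target 1 with probability p. The defender is indifferent when −6p + 3(1−p) = 5p + 2(1−p), giving p = 1/12.
Let the defender play guard 1 with probability q. The attacker is indifferent when −6q + 5(1−q) = 3q + 2(1−q), giving q = 1/4.
The value is -6·(1/4) + (5)·(3/4) = 9/4.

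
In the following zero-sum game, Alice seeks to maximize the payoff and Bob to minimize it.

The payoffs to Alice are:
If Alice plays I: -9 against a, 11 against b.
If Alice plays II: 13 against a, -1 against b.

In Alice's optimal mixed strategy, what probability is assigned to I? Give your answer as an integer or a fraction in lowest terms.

Row minima are -9 and -1, so Alice's maximin is -1; column maxima are 13 and 11, so Bob's minimax is 11. These differ, so the equilibrium is in mixed strategies.
Let Alice play I with probability p. Bob is indifferent when −9p + 13(1−p) = 11p − (1−p), giving p = 7/17.

7/17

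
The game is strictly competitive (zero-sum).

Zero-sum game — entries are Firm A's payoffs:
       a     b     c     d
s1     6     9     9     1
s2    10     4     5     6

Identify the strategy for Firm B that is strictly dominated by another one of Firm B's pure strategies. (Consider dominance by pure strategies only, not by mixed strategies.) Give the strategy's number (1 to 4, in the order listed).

Firm B prefers columns that give Firm A less. Compare a with d: 1 < 6, 6 < 10.
So d strictly dominates a for Firm B; a is strictly dominated.

1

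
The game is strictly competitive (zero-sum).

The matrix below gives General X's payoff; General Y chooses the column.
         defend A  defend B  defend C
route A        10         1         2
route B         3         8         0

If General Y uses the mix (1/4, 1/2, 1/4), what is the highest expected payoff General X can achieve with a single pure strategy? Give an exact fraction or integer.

route A: (10)·(1/4) + (1)·(1/2) + (2)·(1/4) = 7/2.
route B: (3)·(1/4) + (8)·(1/2) + (0)·(1/4) = 19/4.
The best pure response is route B with expected payoff 19/4.

19/4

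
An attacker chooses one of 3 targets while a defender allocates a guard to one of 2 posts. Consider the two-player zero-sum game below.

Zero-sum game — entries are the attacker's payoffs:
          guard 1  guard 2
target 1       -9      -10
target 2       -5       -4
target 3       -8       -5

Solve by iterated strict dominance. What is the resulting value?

-5

Row target 3 is strictly dominated by row target 2 (-5>-8, -4>-5); eliminate target 3.
Row target 1 is strictly dominated by row target 2 (-5>-9, -4>-10); eliminate target 1.
Column guard 2 is strictly dominated by guard 1 for the defender (-5<-4); eliminate guard 2.
Only (target 2, guard 1) remains, with payoff -5.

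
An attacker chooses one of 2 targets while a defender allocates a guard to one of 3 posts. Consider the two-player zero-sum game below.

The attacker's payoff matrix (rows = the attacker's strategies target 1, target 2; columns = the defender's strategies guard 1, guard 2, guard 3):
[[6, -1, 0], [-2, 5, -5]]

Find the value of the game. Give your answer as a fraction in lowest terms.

-5/11

Column guard 1 is strictly dominated by guard 3 for the defender (it gives the attacker more in every row).
The remaining 2×2 game on (target 1, target 2) × (guard 2, guard 3) has no saddle point. Let the attacker play target 1 with probability p; indifference gives −p + 5(1−p) = −5(1−p), so p = 10/11.
Similarly the defender's optimal q on guard 2 is 5/11, and the value is -1·(5/11) + (0)·(6/11) = -5/11.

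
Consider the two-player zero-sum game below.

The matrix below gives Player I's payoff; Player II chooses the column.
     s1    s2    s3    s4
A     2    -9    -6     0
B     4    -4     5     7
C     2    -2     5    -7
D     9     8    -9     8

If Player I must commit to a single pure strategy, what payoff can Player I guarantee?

-4

The worst-case payoff for each row is A: -9, B: -4, C: -7, D: -9.
The best of these is -4.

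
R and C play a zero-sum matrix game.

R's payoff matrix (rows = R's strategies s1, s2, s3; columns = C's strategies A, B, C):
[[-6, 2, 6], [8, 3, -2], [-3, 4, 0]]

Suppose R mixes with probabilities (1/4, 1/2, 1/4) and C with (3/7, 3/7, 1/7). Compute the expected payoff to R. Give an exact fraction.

Against (3/7, 3/7, 1/7), each row's expected payoff is s1: -6/7; s2: 31/7; s3: 3/7.
Taking the (1/4, 1/2, 1/4)-weighted average: (1/4)·(-6/7) + (1/2)·(31/7) + (1/4)·(3/7) = 59/28.

59/28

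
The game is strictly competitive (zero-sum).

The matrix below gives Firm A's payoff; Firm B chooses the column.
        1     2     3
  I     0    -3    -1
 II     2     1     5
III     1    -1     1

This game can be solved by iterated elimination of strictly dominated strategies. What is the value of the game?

1

Row III is strictly dominated by row II (2>1, 1>-1, 5>1); eliminate III.
Column 3 is strictly dominated by 2 for Firm B (-3<-1, 1<5); eliminate 3.
Column 1 is strictly dominated by 2 for Firm B (-3<0, 1<2); eliminate 1.
Row I is strictly dominated by row II (1>-3); eliminate I.
Only (II, 2) remains, with payoff 1.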